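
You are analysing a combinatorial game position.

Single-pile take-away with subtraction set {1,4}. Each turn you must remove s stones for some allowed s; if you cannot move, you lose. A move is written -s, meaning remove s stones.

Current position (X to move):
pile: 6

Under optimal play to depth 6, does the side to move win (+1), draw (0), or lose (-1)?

ply 1, X at 6 | -1=+1→5*; -4=+1→2
ply 2, O at 5 | -1=-1→4*; -4=-1→1
ply 3, X at 4 | -1=-1→3; -4=+1→0*
ply 4: 0 is terminal -1 (O); from 6 depth 6

value(6, X) = +1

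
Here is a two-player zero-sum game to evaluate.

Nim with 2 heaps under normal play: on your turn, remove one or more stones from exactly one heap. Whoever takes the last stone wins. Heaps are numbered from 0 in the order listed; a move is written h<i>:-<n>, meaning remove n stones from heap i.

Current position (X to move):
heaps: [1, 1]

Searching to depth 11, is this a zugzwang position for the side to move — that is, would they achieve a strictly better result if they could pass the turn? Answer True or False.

zugzwang((1,1), X) = True

[(1,1)] X move#1: h0:-1:-1/(0,1)*, h1:-1:-1/(1,0)
[(0,1)] O move#2: h1:-1:+1/(0,0)*
[(0,0)] end (terminal -1, X#3); searched (1,1) to 11
if X skipped the turn, O would face:
~ [(1,1)] O move#1: h0:-1:-1/(0,1)*, h1:-1:-1/(1,0)
~ [(0,1)] X move#2: h1:-1:+1/(0,0)*
~ [(0,0)] end (terminal -1, O#3); searched (1,1) to 11
compare (X): move=-1 vs pass=+1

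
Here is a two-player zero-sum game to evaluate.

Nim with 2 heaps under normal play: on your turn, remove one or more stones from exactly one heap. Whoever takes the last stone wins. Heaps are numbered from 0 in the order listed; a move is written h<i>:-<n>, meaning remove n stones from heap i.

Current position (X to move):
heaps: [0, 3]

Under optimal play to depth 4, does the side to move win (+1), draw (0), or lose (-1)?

value((0,3), X) = +1

p1 X@[(0,3)]: h1:-1[(0,2)]-1 h1:-2[(0,1)]-1 h1:-3[(0,0)]+1*
p2 O@[(0,0)] terminal -1; root [(0,3)] d4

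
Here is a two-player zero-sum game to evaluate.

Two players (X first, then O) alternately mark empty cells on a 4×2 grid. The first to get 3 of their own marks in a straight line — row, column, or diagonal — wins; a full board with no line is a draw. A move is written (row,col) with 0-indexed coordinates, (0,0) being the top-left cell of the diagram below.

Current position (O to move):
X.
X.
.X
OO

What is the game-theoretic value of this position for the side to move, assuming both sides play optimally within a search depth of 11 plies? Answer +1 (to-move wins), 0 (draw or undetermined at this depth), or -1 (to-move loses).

ply 1, O at X./X./.X/OO | (0,1)=-1→XO/X./.X/OO; (1,1)=-1→X./XO/.X/OO; (2,0)=+0→X./X./OX/OO*
ply 2, X at X./X./OX/OO | (0,1)=+0→XX/X./OX/OO*; (1,1)=+0→X./XX/OX/OO
ply 3, O at XX/X./OX/OO | (1,1)=+0→XX/XO/OX/OO*
ply 4: XX/XO/OX/OO is terminal +0 (X); from X./X./.X/OO depth 11

value(X./X./.X/OO, O) = 0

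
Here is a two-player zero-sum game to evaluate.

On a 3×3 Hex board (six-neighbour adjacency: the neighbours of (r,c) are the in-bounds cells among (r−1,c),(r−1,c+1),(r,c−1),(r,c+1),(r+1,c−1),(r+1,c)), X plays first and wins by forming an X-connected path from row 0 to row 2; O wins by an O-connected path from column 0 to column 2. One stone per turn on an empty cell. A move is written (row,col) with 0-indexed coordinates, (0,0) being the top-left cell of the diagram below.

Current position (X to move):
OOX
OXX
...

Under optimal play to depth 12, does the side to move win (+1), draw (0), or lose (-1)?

value(OOX/OXX/..., X) = +1

[OOX/OXX/...] X move#1: (2,0):+1/OOX/OXX/X..*, (2,1):+1/OOX/OXX/.X., (2,2):+1/OOX/OXX/..X
[OOX/OXX/X..] end (terminal -1, O#2); searched OOX/OXX/... to 12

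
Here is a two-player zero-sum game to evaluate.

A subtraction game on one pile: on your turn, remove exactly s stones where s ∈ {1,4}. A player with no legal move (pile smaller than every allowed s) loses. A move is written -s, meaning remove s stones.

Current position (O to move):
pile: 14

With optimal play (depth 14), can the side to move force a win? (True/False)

O winning at [14]: True

ply 1, O at 14 | -1=-1→13; -4=+1→10*
ply 2, X at 10 | -1=-1→9*; -4=-1→6
ply 3, O at 9 | -1=-1→8; -4=+1→5*
ply 4, X at 5 | -1=-1→4*; -4=-1→1
ply 5, O at 4 | -1=-1→3; -4=+1→0*
ply 6: 0 is terminal -1 (X); from 14 depth 14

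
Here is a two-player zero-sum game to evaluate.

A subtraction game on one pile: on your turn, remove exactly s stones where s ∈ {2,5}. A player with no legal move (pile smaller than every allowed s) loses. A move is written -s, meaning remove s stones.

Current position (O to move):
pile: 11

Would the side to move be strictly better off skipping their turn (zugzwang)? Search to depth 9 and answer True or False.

zugzwang(11, O) = True

ply 1, O at 11 | -2=-1→9*; -5=-1→6
ply 2, X at 9 | -2=+1→7*; -5=+1→4
ply 3, O at 7 | -2=-1→5*; -5=-1→2
ply 4, X at 5 | -2=-1→3; -5=+1→0*
ply 5: 0 is terminal -1 (O); from 11 depth 9
pass branch (X moves first from the same position):
  | ply 1, X at 11 | -2=-1→9*; -5=-1→6
  | ply 2, O at 9 | -2=+1→7*; -5=+1→4
  | ply 3, X at 7 | -2=-1→5*; -5=-1→2
  | ply 4, O at 5 | -2=-1→3; -5=+1→0*
  | ply 5: 0 is terminal -1 (X); from 11 depth 9
O moving scores -1; O passing scores +1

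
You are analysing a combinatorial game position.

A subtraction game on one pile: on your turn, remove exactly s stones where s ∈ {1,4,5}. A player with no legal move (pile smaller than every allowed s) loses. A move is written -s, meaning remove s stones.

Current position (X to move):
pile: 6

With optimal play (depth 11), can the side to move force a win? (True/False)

X winning at [6]: True

[6] X move#1: -1:-1/5, -4:+1/2*, -5:-1/1
[2] O move#2: -1:-1/1*
[1] X move#3: -1:+1/0*
[0] end (terminal -1, O#4); searched 6 to 11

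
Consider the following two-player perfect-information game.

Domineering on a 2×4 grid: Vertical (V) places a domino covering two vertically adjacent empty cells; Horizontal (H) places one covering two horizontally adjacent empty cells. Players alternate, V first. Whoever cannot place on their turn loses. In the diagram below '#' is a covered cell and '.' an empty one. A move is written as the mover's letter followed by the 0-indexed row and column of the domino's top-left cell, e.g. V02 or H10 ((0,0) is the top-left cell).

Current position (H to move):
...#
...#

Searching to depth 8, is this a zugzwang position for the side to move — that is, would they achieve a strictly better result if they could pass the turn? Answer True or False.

ply 1, H at ...#/...# | H00=+1→##.#/...#*; H01=+1→.###/...#; H10=+1→...#/##.#; H11=+1→...#/.###
ply 2, V at ##.#/...# | V02=-1→####/..##*
ply 3, H at ####/..## | H10=+1→####/####*
ply 4: ####/#### is terminal -1 (V); from ...#/...# depth 8
pass branch (V moves first from the same position):
  | ply 1, V at ...#/...# | V00=-1→#..#/#..#; V01=+1→.#.#/.#.#*; V02=-1→..##/..##
  | ply 2: .#.#/.#.# is terminal -1 (H); from ...#/...# depth 8
H moving scores +1; H passing scores -1

zugzwang(...#/...#, H) = False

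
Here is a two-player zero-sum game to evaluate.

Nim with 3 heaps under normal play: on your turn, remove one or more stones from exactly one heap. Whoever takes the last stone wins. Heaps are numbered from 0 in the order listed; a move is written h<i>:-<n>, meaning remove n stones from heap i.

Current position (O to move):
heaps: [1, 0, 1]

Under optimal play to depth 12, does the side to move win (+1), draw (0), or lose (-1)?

ply 1, O at (1,0,1) | h0:-1=-1→(0,0,1)*; h2:-1=-1→(1,0,0)
ply 2, X at (0,0,1) | h2:-1=+1→(0,0,0)*
ply 3: (0,0,0) is terminal -1 (O); from (1,0,1) depth 12

value((1,0,1), O) = -1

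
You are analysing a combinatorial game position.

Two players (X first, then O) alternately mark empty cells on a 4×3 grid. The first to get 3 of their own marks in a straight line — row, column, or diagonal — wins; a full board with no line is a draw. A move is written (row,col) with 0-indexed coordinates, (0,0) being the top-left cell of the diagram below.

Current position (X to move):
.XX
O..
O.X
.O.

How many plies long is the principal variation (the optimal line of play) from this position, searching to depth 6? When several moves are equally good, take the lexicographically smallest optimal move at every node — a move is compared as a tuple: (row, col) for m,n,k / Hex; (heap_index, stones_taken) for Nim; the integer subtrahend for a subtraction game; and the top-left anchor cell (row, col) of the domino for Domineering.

[.XX/O../O.X/.O.] X move#1: (0,0):+1/XXX/O../O.X/.O.*, (1,1):-1/.XX/OX./O.X/.O., (1,2):+1/.XX/O.X/O.X/.O., (2,1):-1/.XX/O../OXX/.O., (3,0):-1/.XX/O../O.X/XO., (3,2):-1/.XX/O../O.X/.OX
[XXX/O../O.X/.O.] end (terminal -1, O#2); searched .XX/O../O.X/.O. to 6

PV length from [.XX/O../O.X/.O.]: 1 ply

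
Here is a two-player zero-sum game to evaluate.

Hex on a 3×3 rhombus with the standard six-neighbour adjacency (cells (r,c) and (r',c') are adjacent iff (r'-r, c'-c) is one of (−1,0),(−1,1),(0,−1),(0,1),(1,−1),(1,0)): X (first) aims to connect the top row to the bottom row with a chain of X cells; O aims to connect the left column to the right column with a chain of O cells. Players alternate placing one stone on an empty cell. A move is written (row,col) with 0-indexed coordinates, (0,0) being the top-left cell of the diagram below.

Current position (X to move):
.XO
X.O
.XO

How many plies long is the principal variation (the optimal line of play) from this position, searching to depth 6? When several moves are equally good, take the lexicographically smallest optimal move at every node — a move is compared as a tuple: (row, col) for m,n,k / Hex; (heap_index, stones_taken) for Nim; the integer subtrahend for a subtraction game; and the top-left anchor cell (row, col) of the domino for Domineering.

ply 1, X at .XO/X.O/.XO | (0,0)=+1→XXO/X.O/.XO*; (1,1)=+1→.XO/XXO/.XO; (2,0)=+1→.XO/X.O/XXO
ply 2, O at XXO/X.O/.XO | (1,1)=-1→XXO/XOO/.XO*; (2,0)=-1→XXO/X.O/OXO
ply 3, X at XXO/XOO/.XO | (2,0)=+1→XXO/XOO/XXO*
ply 4: XXO/XOO/XXO is terminal -1 (O); from .XO/X.O/.XO depth 6

PV length from [.XO/X.O/.XO]: 3 plies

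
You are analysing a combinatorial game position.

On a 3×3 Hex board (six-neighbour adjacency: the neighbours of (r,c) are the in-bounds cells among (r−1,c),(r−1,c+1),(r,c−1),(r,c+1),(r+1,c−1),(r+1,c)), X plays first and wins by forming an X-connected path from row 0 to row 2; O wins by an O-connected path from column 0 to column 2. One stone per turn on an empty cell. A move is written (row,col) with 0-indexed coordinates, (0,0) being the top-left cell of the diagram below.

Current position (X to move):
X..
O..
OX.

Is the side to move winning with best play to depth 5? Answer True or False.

[X../O../OX.] X move#1: (0,1):-1/XX./O../OX., (0,2):+1/X.X/O../OX.*, (1,1):+1/X../OX./OX., (1,2):-1/X../O.X/OX., (2,2):-1/X../O../OXX
[X.X/O../OX.] O move#2: (0,1):-1/XOX/O../OX.*, (1,1):-1/X.X/OO./OX., (1,2):-1/X.X/O.O/OX., (2,2):-1/X.X/O../OXO
[XOX/O../OX.] X move#3: (1,1):+1/XOX/OX./OX.*, (1,2):+1/XOX/O.X/OX., (2,2):+1/XOX/O../OXX
[XOX/OX./OX.] end (terminal -1, O#4); searched X../O../OX. to 5

X winning at [X../O../OX.]: True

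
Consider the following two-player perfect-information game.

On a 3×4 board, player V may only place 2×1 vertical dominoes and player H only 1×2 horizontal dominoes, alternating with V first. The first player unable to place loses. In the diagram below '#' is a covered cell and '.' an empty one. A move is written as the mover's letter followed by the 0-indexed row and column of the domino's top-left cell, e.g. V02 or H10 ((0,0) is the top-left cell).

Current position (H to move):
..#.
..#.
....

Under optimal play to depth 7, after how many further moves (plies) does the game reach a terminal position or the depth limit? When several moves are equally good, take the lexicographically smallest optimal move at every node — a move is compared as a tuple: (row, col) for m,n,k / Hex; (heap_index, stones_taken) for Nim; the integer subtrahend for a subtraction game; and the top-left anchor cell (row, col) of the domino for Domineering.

PV length from [..#./..#./....]: 3 plies

p1 H@[..#./..#./....]: H00[###./..#./....]-1 H10[..#./###./....]+1* H20[..#./..#./##..]-1 H21[..#./..#./.##.]-1 H22[..#./..#./..##]-1
p2 V@[..#./###./....]: V03[..##/####/....]-1* V13[..#./####/...#]-1
p3 H@[..##/####/....]: H00[####/####/....]+1* H20[..##/####/##..]+1 H21[..##/####/.##.]+1 H22[..##/####/..##]+1
p4 V@[####/####/....] terminal -1; root [..#./..#./....] d7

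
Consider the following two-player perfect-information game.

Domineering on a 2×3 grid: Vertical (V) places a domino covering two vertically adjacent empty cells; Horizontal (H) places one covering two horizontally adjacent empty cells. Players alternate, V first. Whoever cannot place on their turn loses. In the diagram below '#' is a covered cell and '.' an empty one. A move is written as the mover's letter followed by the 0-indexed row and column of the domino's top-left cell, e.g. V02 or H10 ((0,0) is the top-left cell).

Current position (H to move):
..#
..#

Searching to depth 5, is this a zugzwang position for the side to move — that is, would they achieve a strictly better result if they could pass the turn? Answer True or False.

p1 H@[..#/..#]: H00[###/..#]+1* H10[..#/###]+1
p2 V@[###/..#] terminal -1; root [..#/..#] d5
suppose H passes — search the same position with V to move:
pass> p1 V@[..#/..#]: V00[#.#/#.#]+1* V01[.##/.##]+1
pass> p2 H@[#.#/#.#] terminal -1; root [..#/..#] d5
for H: play +1, pass -1

zugzwang(..#/..#, H) = False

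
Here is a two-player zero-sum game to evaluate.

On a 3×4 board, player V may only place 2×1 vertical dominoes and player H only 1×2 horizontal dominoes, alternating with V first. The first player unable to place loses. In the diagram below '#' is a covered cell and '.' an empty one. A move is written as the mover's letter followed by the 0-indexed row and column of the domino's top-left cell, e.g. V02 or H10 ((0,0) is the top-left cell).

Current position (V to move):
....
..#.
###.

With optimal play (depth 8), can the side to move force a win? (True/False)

V winning at [..../..#./###.]: True

[..../..#./###.] V move#1: V00:+1/#.../#.#./###.*, V01:+1/.#../.##./###., V03:-1/...#/..##/###., V13:-1/..../..##/####
[#.../#.#./###.] H move#2: H01:-1/###./#.#./###.*, H02:-1/#.##/#.#./###.
[###./#.#./###.] V move#3: V03:+1/####/#.##/###.*, V13:+1/###./#.##/####
[####/#.##/###.] end (terminal -1, H#4); searched ..../..#./###. to 8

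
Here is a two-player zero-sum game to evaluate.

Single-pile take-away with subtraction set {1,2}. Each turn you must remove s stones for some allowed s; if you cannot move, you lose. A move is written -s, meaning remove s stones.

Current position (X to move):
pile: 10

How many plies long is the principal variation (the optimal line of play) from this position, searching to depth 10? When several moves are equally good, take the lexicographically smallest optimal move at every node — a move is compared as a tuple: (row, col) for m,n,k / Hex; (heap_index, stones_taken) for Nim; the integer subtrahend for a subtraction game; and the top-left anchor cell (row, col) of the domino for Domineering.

[10] X move#1: -1:+1/9*, -2:-1/8
[9] O move#2: -1:-1/8*, -2:-1/7
[8] X move#3: -1:-1/7, -2:+1/6*
[6] O move#4: -1:-1/5*, -2:-1/4
[5] X move#5: -1:-1/4, -2:+1/3*
[3] O move#6: -1:-1/2*, -2:-1/1
[2] X move#7: -1:-1/1, -2:+1/0*
[0] end (terminal -1, O#8); searched 10 to 10

PV length from [10]: 7 plies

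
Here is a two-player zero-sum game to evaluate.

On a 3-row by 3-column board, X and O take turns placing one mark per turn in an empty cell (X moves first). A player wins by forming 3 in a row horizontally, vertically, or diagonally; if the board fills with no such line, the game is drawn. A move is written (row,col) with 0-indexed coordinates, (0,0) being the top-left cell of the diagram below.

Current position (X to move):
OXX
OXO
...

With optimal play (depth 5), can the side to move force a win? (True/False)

X winning at [OXX/OXO/...]: True

[OXX/OXO/...] X move#1: (2,0):+1/OXX/OXO/X..*, (2,1):+1/OXX/OXO/.X., (2,2):-1/OXX/OXO/..X
[OXX/OXO/X..] end (terminal -1, O#2); searched OXX/OXO/... to 5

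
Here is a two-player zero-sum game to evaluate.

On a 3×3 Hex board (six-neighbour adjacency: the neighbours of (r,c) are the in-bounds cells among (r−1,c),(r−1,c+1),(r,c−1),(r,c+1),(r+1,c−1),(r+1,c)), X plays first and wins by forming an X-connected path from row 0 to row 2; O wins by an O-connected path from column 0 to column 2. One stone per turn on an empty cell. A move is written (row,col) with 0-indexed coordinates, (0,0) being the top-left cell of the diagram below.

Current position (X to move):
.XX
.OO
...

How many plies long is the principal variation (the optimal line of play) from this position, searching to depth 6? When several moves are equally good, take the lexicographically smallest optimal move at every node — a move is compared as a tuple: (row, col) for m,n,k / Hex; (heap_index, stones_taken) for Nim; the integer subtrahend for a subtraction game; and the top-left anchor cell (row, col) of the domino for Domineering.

PV length from [.XX/.OO/...]: 2 plies

p1 X@[.XX/.OO/...]: (0,0)[XXX/.OO/...]-1* (1,0)[.XX/XOO/...]-1 (2,0)[.XX/.OO/X..]-1 (2,1)[.XX/.OO/.X.]-1 (2,2)[.XX/.OO/..X]-1
p2 O@[XXX/.OO/...]: (1,0)[XXX/OOO/...]+1* (2,0)[XXX/.OO/O..]+1 (2,1)[XXX/.OO/.O.]+1 (2,2)[XXX/.OO/..O]+1
p3 X@[XXX/OOO/...] terminal -1; root [.XX/.OO/...] d6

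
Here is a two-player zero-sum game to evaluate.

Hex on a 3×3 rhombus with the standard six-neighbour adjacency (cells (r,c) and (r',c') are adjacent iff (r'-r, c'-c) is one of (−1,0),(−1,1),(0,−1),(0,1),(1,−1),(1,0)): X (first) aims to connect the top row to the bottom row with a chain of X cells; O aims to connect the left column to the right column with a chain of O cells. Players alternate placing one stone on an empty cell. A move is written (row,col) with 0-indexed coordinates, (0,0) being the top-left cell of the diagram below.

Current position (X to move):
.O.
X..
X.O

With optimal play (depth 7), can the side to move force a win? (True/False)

X winning at [.O./X../X.O]: True

p1 X@[.O./X../X.O]: (0,0)[XO./X../X.O]+1* (0,2)[.OX/X../X.O]+1 (1,1)[.O./XX./X.O]+1 (1,2)[.O./X.X/X.O]+1 (2,1)[.O./X../XXO]+1
p2 O@[XO./X../X.O] terminal -1; root [.O./X../X.O] d7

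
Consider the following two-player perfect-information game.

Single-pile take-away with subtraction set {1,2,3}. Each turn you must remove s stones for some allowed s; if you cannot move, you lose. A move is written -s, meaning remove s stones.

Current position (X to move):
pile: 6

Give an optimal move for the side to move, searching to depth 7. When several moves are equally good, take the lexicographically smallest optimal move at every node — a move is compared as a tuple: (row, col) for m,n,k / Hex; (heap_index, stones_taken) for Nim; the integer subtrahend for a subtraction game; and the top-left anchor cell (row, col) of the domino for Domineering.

[6] X move#1: -1:-1/5, -2:+1/4*, -3:-1/3
[4] O move#2: -1:-1/3*, -2:-1/2, -3:-1/1
[3] X move#3: -1:-1/2, -2:-1/1, -3:+1/0*
[0] end (terminal -1, O#4); searched 6 to 7

X's best at [6]: -2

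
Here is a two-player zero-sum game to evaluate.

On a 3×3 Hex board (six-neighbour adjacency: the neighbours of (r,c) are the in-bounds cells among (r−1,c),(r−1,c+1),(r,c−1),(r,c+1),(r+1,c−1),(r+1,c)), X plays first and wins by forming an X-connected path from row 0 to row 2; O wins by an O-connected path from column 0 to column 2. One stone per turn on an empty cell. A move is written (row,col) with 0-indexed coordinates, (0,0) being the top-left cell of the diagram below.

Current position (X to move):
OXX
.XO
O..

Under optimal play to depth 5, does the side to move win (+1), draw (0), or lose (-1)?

value(OXX/.XO/O.., X) = +1

ply 1, X at OXX/.XO/O.. | (1,0)=-1→OXX/XXO/O..; (2,1)=+1→OXX/.XO/OX.*; (2,2)=-1→OXX/.XO/O.X
ply 2: OXX/.XO/OX. is terminal -1 (O); from OXX/.XO/O.. depth 5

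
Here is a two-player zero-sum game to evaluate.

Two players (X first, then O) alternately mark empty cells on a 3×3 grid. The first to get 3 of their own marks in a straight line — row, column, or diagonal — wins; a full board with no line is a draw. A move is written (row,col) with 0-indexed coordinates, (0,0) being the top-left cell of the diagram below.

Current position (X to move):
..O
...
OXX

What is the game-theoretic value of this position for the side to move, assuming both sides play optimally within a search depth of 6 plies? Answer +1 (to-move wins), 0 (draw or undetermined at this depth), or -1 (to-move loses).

value(..O/.../OXX, X) = +1

p1 X@[..O/.../OXX]: (0,0)[X.O/.../OXX]-1 (0,1)[.XO/.../OXX]-1 (1,0)[..O/X../OXX]-1 (1,1)[..O/.X./OXX]+1* (1,2)[..O/..X/OXX]-1
p2 O@[..O/.X./OXX]: (0,0)[O.O/.X./OXX]-1* (0,1)[.OO/.X./OXX]-1 (1,0)[..O/OX./OXX]-1 (1,2)[..O/.XO/OXX]-1
p3 X@[O.O/.X./OXX]: (0,1)[OXO/.X./OXX]+1* (1,0)[O.O/XX./OXX]-1 (1,2)[O.O/.XX/OXX]-1
p4 O@[OXO/.X./OXX] terminal -1; root [..O/.../OXX] d6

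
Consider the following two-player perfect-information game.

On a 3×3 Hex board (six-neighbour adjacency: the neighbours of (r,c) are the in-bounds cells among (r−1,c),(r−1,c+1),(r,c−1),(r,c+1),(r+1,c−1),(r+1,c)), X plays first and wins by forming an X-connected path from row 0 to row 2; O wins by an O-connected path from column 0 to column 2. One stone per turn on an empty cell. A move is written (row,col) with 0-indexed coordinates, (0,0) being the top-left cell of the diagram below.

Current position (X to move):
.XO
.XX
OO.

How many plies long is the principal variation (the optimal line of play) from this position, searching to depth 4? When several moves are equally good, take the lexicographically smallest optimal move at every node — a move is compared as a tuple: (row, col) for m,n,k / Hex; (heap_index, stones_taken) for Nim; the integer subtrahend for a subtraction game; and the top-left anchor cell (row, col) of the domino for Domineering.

PV length from [.XO/.XX/OO.]: 1 ply

[.XO/.XX/OO.] X move#1: (0,0):-1/XXO/.XX/OO., (1,0):-1/.XO/XXX/OO., (2,2):+1/.XO/.XX/OOX*
[.XO/.XX/OOX] end (terminal -1, O#2); searched .XO/.XX/OO. to 4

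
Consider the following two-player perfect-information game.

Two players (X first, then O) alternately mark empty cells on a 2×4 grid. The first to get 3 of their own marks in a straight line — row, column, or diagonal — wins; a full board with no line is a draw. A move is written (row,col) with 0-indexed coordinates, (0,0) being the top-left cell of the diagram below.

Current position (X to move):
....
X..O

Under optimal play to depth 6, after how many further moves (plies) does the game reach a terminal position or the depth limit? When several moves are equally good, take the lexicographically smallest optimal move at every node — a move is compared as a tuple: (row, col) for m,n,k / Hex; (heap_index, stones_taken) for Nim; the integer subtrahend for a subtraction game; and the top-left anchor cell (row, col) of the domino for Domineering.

p1 X@[..../X..O]: (0,0)[X.../X..O]+0* (0,1)[.X../X..O]+0 (0,2)[..X./X..O]+0 (0,3)[...X/X..O]+0 (1,1)[..../XX.O]+0 (1,2)[..../X.XO]+0
p2 O@[X.../X..O]: (0,1)[XO../X..O]+0* (0,2)[X.O./X..O]+0 (0,3)[X..O/X..O]+0 (1,1)[X.../XO.O]+0 (1,2)[X.../X.OO]+0
p3 X@[XO../X..O]: (0,2)[XOX./X..O]+0* (0,3)[XO.X/X..O]+0 (1,1)[XO../XX.O]+0 (1,2)[XO../X.XO]+0
p4 O@[XOX./X..O]: (0,3)[XOXO/X..O]+0* (1,1)[XOX./XO.O]+0 (1,2)[XOX./X.OO]+0
p5 X@[XOXO/X..O]: (1,1)[XOXO/XX.O]+0* (1,2)[XOXO/X.XO]+0
p6 O@[XOXO/XX.O]: (1,2)[XOXO/XXOO]+0*
p7 X@[XOXO/XXOO] terminal +0; root [..../X..O] d6

PV length from [..../X..O]: 6 plies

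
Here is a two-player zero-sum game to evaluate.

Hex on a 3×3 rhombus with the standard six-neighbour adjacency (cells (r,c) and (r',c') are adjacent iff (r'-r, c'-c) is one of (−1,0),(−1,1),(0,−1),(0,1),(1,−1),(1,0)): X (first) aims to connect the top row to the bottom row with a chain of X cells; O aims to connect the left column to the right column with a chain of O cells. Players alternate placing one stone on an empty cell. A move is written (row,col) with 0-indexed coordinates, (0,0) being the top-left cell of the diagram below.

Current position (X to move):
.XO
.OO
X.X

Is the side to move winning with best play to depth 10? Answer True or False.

p1 X@[.XO/.OO/X.X]: (0,0)[XXO/.OO/X.X]-1 (1,0)[.XO/XOO/X.X]+1* (2,1)[.XO/.OO/XXX]-1
p2 O@[.XO/XOO/X.X] terminal -1; root [.XO/.OO/X.X] d10

X winning at [.XO/.OO/X.X]: True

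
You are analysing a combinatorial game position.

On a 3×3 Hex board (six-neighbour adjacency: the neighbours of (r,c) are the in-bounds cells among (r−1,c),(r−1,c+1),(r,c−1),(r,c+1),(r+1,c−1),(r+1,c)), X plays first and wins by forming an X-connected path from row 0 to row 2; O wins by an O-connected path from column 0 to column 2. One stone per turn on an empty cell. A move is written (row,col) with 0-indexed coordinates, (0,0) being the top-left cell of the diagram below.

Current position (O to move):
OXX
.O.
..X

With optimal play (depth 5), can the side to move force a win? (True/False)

O winning at [OXX/.O./..X]: True

[OXX/.O./..X] O move#1: (1,0):-1/OXX/OO./..X, (1,2):+1/OXX/.OO/..X*, (2,0):-1/OXX/.O./O.X, (2,1):-1/OXX/.O./.OX
[OXX/.OO/..X] X move#2: (1,0):-1/OXX/XOO/..X*, (2,0):-1/OXX/.OO/X.X, (2,1):-1/OXX/.OO/.XX
[OXX/XOO/..X] O move#3: (2,0):+1/OXX/XOO/O.X*, (2,1):-1/OXX/XOO/.OX
[OXX/XOO/O.X] end (terminal -1, X#4); searched OXX/.O./..X to 5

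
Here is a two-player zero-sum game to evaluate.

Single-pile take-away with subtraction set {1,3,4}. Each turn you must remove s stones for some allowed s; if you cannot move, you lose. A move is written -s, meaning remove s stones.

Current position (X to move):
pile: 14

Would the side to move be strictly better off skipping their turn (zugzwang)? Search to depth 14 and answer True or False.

p1 X@[14]: -1[13]-1* -3[11]-1 -4[10]-1
p2 O@[13]: -1[12]-1 -3[10]-1 -4[9]+1*
p3 X@[9]: -1[8]-1* -3[6]-1 -4[5]-1
p4 O@[8]: -1[7]+1* -3[5]-1 -4[4]-1
p5 X@[7]: -1[6]-1* -3[4]-1 -4[3]-1
p6 O@[6]: -1[5]-1 -3[3]-1 -4[2]+1*
p7 X@[2]: -1[1]-1*
p8 O@[1]: -1[0]+1*
p9 X@[0] terminal -1; root [14] d14
suppose X passes — search the same position with O to move:
pass> p1 O@[14]: -1[13]-1* -3[11]-1 -4[10]-1
pass> p2 X@[13]: -1[12]-1 -3[10]-1 -4[9]+1*
pass> p3 O@[9]: -1[8]-1* -3[6]-1 -4[5]-1
pass> p4 X@[8]: -1[7]+1* -3[5]-1 -4[4]-1
pass> p5 O@[7]: -1[6]-1* -3[4]-1 -4[3]-1
pass> p6 X@[6]: -1[5]-1 -3[3]-1 -4[2]+1*
pass> p7 O@[2]: -1[1]-1*
pass> p8 X@[1]: -1[0]+1*
pass> p9 O@[0] terminal -1; root [14] d14
for X: play -1, pass +1

zugzwang(14, X) = True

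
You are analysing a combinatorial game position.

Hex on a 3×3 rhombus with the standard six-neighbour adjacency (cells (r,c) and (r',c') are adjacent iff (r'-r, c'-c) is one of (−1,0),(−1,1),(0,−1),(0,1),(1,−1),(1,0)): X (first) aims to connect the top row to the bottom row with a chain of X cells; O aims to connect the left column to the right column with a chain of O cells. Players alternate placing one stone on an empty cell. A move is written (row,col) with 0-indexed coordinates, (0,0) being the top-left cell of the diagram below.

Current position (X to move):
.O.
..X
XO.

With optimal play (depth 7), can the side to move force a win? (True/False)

p1 X@[.O./..X/XO.]: (0,0)[XO./..X/XO.]+1* (0,2)[.OX/..X/XO.]+1 (1,0)[.O./X.X/XO.]+1 (1,1)[.O./.XX/XO.]-1 (2,2)[.O./..X/XOX]-1
p2 O@[XO./..X/XO.]: (0,2)[XOO/..X/XO.]-1* (1,0)[XO./O.X/XO.]-1 (1,1)[XO./.OX/XO.]-1 (2,2)[XO./..X/XOO]-1
p3 X@[XOO/..X/XO.]: (1,0)[XOO/X.X/XO.]+1* (1,1)[XOO/.XX/XO.]-1 (2,2)[XOO/..X/XOX]-1
p4 O@[XOO/X.X/XO.] terminal -1; root [.O./..X/XO.] d7

X winning at [.O./..X/XO.]: True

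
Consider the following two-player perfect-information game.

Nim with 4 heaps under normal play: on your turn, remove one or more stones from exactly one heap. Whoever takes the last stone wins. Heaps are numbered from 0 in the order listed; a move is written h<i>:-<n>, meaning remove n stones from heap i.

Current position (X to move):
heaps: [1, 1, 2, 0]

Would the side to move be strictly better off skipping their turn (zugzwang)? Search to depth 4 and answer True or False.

[(1,1,2,0)] X move#1: h0:-1:-1/(0,1,2,0), h1:-1:-1/(1,0,2,0), h2:-1:-1/(1,1,1,0), h2:-2:+1/(1,1,0,0)*
[(1,1,0,0)] O move#2: h0:-1:-1/(0,1,0,0)*, h1:-1:-1/(1,0,0,0)
[(0,1,0,0)] X move#3: h1:-1:+1/(0,0,0,0)*
[(0,0,0,0)] end (terminal -1, O#4); searched (1,1,2,0) to 4
suppose X passes — search the same position with O to move:
pass> [(1,1,2,0)] O move#1: h0:-1:-1/(0,1,2,0), h1:-1:-1/(1,0,2,0), h2:-1:-1/(1,1,1,0), h2:-2:+1/(1,1,0,0)*
pass> [(1,1,0,0)] X move#2: h0:-1:-1/(0,1,0,0)*, h1:-1:-1/(1,0,0,0)
pass> [(0,1,0,0)] O move#3: h1:-1:+1/(0,0,0,0)*
pass> [(0,0,0,0)] end (terminal -1, X#4); searched (1,1,2,0) to 4
for X: play +1, pass -1

zugzwang((1,1,2,0), X) = False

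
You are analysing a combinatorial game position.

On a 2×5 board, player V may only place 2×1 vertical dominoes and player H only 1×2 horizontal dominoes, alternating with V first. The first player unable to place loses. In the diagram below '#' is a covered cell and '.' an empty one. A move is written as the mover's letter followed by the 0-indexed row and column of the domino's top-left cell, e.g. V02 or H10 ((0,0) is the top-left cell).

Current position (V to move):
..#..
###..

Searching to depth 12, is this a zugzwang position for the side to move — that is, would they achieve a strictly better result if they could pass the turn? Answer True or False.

zugzwang(..#../###.., V) = False

[..#../###..] V move#1: V03:+1/..##./####.*, V04:+1/..#.#/###.#
[..##./####.] H move#2: H00:-1/####./####.*
[####./####.] V move#3: V04:+1/#####/#####*
[#####/#####] end (terminal -1, H#4); searched ..#../###.. to 12
suppose V passes — search the same position with H to move:
pass> [..#../###..] H move#1: H00:-1/###../###.., H03:+1/..###/###..*, H13:+1/..#../#####
pass> [..###/###..] end (terminal -1, V#2); searched ..#../###.. to 12
for V: play +1, pass -1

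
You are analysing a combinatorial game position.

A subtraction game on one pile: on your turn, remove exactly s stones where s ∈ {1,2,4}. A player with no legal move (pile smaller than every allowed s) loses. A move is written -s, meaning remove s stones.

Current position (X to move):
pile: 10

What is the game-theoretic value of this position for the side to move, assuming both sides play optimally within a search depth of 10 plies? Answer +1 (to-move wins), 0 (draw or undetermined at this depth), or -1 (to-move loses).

value(10, X) = +1

p1 X@[10]: -1[9]+1* -2[8]-1 -4[6]+1
p2 O@[9]: -1[8]-1* -2[7]-1 -4[5]-1
p3 X@[8]: -1[7]-1 -2[6]+1* -4[4]-1
p4 O@[6]: -1[5]-1* -2[4]-1 -4[2]-1
p5 X@[5]: -1[4]-1 -2[3]+1* -4[1]-1
p6 O@[3]: -1[2]-1* -2[1]-1
p7 X@[2]: -1[1]-1 -2[0]+1*
p8 O@[0] terminal -1; root [10] d10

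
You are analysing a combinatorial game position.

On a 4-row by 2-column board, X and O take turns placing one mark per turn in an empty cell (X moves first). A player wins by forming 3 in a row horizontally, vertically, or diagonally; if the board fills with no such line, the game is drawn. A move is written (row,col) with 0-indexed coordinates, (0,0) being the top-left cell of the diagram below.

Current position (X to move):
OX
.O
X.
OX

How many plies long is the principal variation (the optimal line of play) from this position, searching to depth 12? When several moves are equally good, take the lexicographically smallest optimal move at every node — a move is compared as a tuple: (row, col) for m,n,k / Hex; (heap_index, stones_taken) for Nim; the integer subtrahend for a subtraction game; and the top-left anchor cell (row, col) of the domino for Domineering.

[OX/.O/X./OX] X move#1: (1,0):+0/OX/XO/X./OX*, (2,1):+0/OX/.O/XX/OX
[OX/XO/X./OX] O move#2: (2,1):+0/OX/XO/XO/OX*
[OX/XO/XO/OX] end (terminal +0, X#3); searched OX/.O/X./OX to 12

PV length from [OX/.O/X./OX]: 2 plies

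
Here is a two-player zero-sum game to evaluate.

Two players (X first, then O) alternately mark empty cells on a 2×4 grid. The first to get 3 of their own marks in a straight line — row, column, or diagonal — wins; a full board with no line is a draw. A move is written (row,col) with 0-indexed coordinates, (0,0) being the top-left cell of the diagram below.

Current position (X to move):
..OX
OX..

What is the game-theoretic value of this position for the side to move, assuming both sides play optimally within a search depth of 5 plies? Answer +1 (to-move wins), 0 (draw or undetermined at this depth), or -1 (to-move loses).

[..OX/OX..] X move#1: (0,0):+0/X.OX/OX..*, (0,1):+0/.XOX/OX.., (1,2):+0/..OX/OXX., (1,3):+0/..OX/OX.X
[X.OX/OX..] O move#2: (0,1):+0/XOOX/OX..*, (1,2):+0/X.OX/OXO., (1,3):+0/X.OX/OX.O
[XOOX/OX..] X move#3: (1,2):+0/XOOX/OXX.*, (1,3):+0/XOOX/OX.X
[XOOX/OXX.] O move#4: (1,3):+0/XOOX/OXXO*
[XOOX/OXXO] end (terminal +0, X#5); searched ..OX/OX.. to 5

value(..OX/OX.., X) = 0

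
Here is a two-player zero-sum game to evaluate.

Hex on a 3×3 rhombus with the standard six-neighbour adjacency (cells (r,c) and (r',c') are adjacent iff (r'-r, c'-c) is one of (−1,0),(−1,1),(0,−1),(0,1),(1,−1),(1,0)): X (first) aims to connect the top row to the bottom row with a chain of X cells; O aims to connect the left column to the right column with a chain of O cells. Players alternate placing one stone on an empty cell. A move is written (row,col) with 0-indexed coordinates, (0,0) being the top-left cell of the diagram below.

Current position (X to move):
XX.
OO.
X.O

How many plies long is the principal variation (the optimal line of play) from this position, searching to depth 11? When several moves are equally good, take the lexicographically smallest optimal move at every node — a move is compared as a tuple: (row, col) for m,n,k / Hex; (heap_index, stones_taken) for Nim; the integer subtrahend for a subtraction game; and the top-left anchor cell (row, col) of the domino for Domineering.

ply 1, X at XX./OO./X.O | (0,2)=-1→XXX/OO./X.O*; (1,2)=-1→XX./OOX/X.O; (2,1)=-1→XX./OO./XXO
ply 2, O at XXX/OO./X.O | (1,2)=+1→XXX/OOO/X.O*; (2,1)=+1→XXX/OO./XOO
ply 3: XXX/OOO/X.O is terminal -1 (X); from XX./OO./X.O depth 11

PV length from [XX./OO./X.O]: 2 plies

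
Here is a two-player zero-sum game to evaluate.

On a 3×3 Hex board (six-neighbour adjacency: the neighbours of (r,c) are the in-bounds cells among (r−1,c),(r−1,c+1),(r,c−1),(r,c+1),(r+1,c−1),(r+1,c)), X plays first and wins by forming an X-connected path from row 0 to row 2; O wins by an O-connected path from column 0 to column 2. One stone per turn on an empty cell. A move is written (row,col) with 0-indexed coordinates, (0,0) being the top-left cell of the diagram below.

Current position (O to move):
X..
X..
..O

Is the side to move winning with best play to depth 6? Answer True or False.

O winning at [X../X../..O]: True

[X../X../..O] O move#1: (0,1):-1/XO./X../..O, (0,2):-1/X.O/X../..O, (1,1):-1/X../XO./..O, (1,2):-1/X../X.O/..O, (2,0):+1/X../X../O.O*, (2,1):-1/X../X../.OO
[X../X../O.O] X move#2: (0,1):-1/XX./X../O.O*, (0,2):-1/X.X/X../O.O, (1,1):-1/X../XX./O.O, (1,2):-1/X../X.X/O.O, (2,1):-1/X../X../OXO
[XX./X../O.O] O move#3: (0,2):+1/XXO/X../O.O*, (1,1):+1/XX./XO./O.O, (1,2):+1/XX./X.O/O.O, (2,1):+1/XX./X../OOO
[XXO/X../O.O] X move#4: (1,1):-1/XXO/XX./O.O*, (1,2):-1/XXO/X.X/O.O, (2,1):-1/XXO/X../OXO
[XXO/XX./O.O] O move#5: (1,2):-1/XXO/XXO/O.O, (2,1):+1/XXO/XX./OOO*
[XXO/XX./OOO] end (terminal -1, X#6); searched X../X../..O to 6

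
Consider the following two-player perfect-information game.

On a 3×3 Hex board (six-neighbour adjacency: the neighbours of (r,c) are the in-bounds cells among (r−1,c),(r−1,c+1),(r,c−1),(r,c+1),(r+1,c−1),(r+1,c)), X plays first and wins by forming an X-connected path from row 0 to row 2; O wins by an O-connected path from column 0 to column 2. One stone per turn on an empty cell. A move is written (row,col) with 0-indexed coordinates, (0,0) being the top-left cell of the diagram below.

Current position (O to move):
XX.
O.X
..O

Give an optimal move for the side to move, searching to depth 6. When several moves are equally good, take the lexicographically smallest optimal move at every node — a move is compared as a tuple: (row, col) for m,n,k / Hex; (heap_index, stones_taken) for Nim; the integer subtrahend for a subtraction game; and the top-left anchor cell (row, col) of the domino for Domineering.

O's best at [XX./O.X/..O]: (1,1)

ply 1, O at XX./O.X/..O | (0,2)=-1→XXO/O.X/..O; (1,1)=+1→XX./OOX/..O*; (2,0)=-1→XX./O.X/O.O; (2,1)=+1→XX./O.X/.OO
ply 2, X at XX./OOX/..O | (0,2)=-1→XXX/OOX/..O*; (2,0)=-1→XX./OOX/X.O; (2,1)=-1→XX./OOX/.XO
ply 3, O at XXX/OOX/..O | (2,0)=-1→XXX/OOX/O.O; (2,1)=+1→XXX/OOX/.OO*
ply 4: XXX/OOX/.OO is terminal -1 (X); from XX./O.X/..O depth 6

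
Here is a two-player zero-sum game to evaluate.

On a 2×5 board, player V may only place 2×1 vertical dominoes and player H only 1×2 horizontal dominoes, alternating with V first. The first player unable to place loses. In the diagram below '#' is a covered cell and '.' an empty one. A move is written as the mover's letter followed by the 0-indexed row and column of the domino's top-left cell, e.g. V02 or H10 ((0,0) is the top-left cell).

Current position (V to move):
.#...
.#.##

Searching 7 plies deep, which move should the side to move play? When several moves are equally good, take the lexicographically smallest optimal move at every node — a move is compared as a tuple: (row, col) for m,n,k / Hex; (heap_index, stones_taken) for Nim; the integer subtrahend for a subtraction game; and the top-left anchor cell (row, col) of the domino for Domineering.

V's best at [.#.../.#.##]: V02

p1 V@[.#.../.#.##]: V00[##.../##.##]-1 V02[.##../.####]+1*
p2 H@[.##../.####]: H03[.####/.####]-1*
p3 V@[.####/.####]: V00[#####/#####]+1*
p4 H@[#####/#####] terminal -1; root [.#.../.#.##] d7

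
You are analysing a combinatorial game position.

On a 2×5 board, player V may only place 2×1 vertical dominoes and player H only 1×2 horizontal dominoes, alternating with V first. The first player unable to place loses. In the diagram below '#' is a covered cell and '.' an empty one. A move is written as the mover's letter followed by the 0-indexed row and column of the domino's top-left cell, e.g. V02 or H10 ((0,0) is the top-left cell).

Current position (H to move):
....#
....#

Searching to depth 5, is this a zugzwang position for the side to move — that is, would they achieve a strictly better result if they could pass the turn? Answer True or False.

p1 H@[....#/....#]: H00[##..#/....#]-1 H01[.##.#/....#]+1* H02[..###/....#]-1 H10[....#/##..#]-1 H11[....#/.##.#]+1 H12[....#/..###]-1
p2 V@[.##.#/....#]: V00[###.#/#...#]-1* V03[.####/...##]-1
p3 H@[###.#/#...#]: H11[###.#/###.#]-1 H12[###.#/#.###]+1*
p4 V@[###.#/#.###] terminal -1; root [....#/....#] d5
pass branch (V moves first from the same position):
  | p1 V@[....#/....#]: V00[#...#/#...#]-1* V01[.#..#/.#..#]-1 V02[..#.#/..#.#]-1 V03[...##/...##]-1
  | p2 H@[#...#/#...#]: H01[###.#/#...#]+1* H02[#.###/#...#]+1 H11[#...#/###.#]+1 H12[#...#/#.###]+1
  | p3 V@[###.#/#...#]: V03[#####/#..##]-1*
  | p4 H@[#####/#..##]: H11[#####/#####]+1*
  | p5 V@[#####/#####] terminal -1; root [....#/....#] d5
H moving scores +1; H passing scores +1

zugzwang(....#/....#, H) = False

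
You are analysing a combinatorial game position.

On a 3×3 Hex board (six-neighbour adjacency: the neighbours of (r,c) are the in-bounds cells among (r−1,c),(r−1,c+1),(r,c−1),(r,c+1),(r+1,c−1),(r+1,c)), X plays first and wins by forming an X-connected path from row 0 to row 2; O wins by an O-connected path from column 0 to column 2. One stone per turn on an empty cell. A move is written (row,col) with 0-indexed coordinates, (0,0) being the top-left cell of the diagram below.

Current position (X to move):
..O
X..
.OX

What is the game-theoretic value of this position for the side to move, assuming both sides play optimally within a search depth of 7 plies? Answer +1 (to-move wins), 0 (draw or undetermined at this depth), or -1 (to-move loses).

[..O/X../.OX] X move#1: (0,0):-1/X.O/X../.OX, (0,1):-1/.XO/X../.OX, (1,1):+1/..O/XX./.OX*, (1,2):+1/..O/X.X/.OX, (2,0):+1/..O/X../XOX
[..O/XX./.OX] O move#2: (0,0):-1/O.O/XX./.OX*, (0,1):-1/.OO/XX./.OX, (1,2):-1/..O/XXO/.OX, (2,0):-1/..O/XX./OOX
[O.O/XX./.OX] X move#3: (0,1):+1/OXO/XX./.OX*, (1,2):-1/O.O/XXX/.OX, (2,0):-1/O.O/XX./XOX
[OXO/XX./.OX] O move#4: (1,2):-1/OXO/XXO/.OX*, (2,0):-1/OXO/XX./OOX
[OXO/XXO/.OX] X move#5: (2,0):+1/OXO/XXO/XOX*
[OXO/XXO/XOX] end (terminal -1, O#6); searched ..O/X../.OX to 7

value(..O/X../.OX, X) = +1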